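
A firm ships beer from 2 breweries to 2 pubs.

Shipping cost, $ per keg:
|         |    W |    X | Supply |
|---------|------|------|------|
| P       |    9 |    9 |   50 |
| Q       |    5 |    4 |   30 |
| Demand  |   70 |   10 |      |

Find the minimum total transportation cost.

One minimum-cost allocation:
  P->W: 50 × $9 = $450
  Q->W: 20 × $5 = $100
  Q->X: 10 × $4 = $40
Total = 450 + 100 + 40 = $590.
(Supply check: P ships 50; Q ships 30.)

590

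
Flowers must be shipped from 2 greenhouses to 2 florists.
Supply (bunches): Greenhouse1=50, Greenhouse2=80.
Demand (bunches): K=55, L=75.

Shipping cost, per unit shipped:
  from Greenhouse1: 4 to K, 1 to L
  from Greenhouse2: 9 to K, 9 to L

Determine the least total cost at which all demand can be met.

770

A cheapest plan:
  Greenhouse1 to L: 50 bunches
  Greenhouse2 to K: 55 bunches
  Greenhouse2 to L: 25 bunches
Total cost = 770.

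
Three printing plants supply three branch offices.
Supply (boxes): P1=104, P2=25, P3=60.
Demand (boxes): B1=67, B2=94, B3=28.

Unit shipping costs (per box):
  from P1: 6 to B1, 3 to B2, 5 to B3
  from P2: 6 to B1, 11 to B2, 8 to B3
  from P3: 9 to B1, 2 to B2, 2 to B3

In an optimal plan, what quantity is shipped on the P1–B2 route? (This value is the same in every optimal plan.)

62

Optimal shipments:
  P1–B1: 42 × 6 = 252
  P1–B2: 62 × 3 = 186
  P2–B1: 25 × 6 = 150
  P3–B2: 32 × 2 = 64
  P3–B3: 28 × 2 = 56
Total cost = 708.
So P1→B2 carries 62 boxes.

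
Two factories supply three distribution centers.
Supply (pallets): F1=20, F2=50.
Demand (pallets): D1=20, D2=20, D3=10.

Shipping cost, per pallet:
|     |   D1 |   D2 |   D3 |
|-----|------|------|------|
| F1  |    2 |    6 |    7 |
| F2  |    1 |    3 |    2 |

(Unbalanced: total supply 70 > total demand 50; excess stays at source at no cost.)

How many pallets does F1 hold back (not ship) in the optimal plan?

20

An optimal plan:
  F2→D1: 20 pallets
  F2→D2: 20 pallets
  F2→D3: 10 pallets
Total cost = 100.
F1 ships 0 of its 20, leaving 20.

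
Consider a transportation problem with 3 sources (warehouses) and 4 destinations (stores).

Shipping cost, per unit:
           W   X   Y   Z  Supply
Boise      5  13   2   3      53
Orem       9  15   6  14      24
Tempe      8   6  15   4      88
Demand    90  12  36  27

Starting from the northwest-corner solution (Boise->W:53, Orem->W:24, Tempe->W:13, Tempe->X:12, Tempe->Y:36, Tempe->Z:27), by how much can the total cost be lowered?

360

Current plan cost = 53·5 + 24·9 + 13·8 + 12·6 + 36·15 + 27·4 = 1305.
Optimal plan:
  Boise→W: 17 units
  Boise→Y: 36 units
  Orem→W: 24 units
  Tempe→W: 49 units
  Tempe→X: 12 units
  Tempe→Z: 27 units
Optimal cost = 945.
Saving = 1305 − 945 = 360.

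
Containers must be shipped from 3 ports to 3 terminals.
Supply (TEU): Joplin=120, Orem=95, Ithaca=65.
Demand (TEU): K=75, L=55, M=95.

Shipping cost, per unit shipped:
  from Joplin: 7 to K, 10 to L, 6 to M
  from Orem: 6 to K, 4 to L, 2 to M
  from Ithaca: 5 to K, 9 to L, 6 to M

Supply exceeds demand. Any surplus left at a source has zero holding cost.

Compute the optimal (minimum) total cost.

One minimum-cost allocation:
  Joplin–K: 10 × 7 = 70
  Joplin–M: 55 × 6 = 330
  Orem–L: 55 × 4 = 220
  Orem–M: 40 × 2 = 80
  Ithaca–K: 65 × 5 = 325
Total = 70 + 330 + 220 + 80 + 325 = 1025.

1025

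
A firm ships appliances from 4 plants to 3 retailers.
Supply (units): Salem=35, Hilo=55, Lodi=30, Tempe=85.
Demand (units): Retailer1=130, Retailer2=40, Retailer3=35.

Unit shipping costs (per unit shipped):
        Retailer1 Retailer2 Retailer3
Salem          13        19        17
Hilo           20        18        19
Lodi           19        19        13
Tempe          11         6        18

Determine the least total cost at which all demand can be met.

2675

Optimal allocation:
  Salem→Retailer1: 35 units
  Hilo→Retailer1: 50 units
  Hilo→Retailer3: 5 units
  Lodi→Retailer3: 30 units
  Tempe→Retailer1: 45 units
  Tempe→Retailer2: 40 units
Total cost = 2675.
(Supply check: Salem ships 35; Hilo ships 55; Lodi ships 30; Tempe ships 85.)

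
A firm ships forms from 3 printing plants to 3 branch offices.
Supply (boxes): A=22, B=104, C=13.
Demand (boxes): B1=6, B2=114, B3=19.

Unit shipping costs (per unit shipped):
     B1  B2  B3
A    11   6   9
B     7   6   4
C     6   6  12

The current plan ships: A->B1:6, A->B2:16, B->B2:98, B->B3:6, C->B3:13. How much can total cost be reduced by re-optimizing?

Current plan cost = 6·11 + 16·6 + 98·6 + 6·4 + 13·12 = 930.
Optimal plan:
  A to B2: 22 × 6 = 132
  B to B2: 85 × 6 = 510
  B to B3: 19 × 4 = 76
  C to B1: 6 × 6 = 36
  C to B2: 7 × 6 = 42
Optimal cost = 796.
Saving = 930 − 796 = 134.

134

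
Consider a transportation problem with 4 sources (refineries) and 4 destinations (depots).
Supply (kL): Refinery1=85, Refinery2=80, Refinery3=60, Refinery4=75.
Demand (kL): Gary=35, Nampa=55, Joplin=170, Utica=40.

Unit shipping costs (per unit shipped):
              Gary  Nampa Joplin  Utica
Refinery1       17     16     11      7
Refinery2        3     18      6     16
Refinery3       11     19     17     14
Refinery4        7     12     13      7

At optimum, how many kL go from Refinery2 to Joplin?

Solving gives:
  Refinery1–Joplin: 65 kL
  Refinery1–Utica: 20 kL
  Refinery2–Joplin: 80 kL
  Refinery3–Gary: 35 kL
  Refinery3–Joplin: 25 kL
  Refinery4–Nampa: 55 kL
  Refinery4–Utica: 20 kL
Total cost = 2945.
So Refinery2→Joplin carries 80 kL.

80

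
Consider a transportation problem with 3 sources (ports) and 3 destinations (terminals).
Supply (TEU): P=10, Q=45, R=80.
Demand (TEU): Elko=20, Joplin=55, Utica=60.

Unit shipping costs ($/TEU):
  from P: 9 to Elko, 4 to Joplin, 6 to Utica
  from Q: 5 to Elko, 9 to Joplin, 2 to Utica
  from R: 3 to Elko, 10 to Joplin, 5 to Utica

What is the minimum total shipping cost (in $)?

Optimal allocation:
  P->Joplin: 10 × $4 = $40
  Q->Utica: 45 × $2 = $90
  R->Elko: 20 × $3 = $60
  R->Joplin: 45 × $10 = $450
  R->Utica: 15 × $5 = $75
Total = 40 + 90 + 60 + 450 + 75 = $715.

715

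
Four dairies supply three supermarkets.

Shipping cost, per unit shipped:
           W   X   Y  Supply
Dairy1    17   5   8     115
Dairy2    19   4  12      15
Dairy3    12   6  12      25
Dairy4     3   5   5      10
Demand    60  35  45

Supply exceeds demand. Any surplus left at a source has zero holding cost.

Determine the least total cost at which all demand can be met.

A cheapest plan:
  Dairy1->W: 25 crates
  Dairy1->X: 20 crates
  Dairy1->Y: 45 crates
  Dairy2->X: 15 crates
  Dairy3->W: 25 crates
  Dairy4->W: 10 crates
Total cost = 1275.

1275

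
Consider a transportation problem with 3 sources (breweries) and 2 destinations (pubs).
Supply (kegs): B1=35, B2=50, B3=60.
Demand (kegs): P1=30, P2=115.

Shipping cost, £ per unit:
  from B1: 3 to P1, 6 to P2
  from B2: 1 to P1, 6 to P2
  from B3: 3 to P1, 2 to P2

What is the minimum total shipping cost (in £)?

480

One minimum-cost allocation:
  B1 to P2: 35 kegs
  B2 to P1: 30 kegs
  B2 to P2: 20 kegs
  B3 to P2: 60 kegs
Total cost = £480.
(Supply check: B1 ships 35; B2 ships 50; B3 ships 60.)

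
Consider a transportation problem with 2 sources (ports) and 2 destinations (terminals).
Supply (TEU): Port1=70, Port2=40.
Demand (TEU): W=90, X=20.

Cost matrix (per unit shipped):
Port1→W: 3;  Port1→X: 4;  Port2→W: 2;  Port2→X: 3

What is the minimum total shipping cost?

A cheapest plan:
  Port1 to W: 50 × 3 = 150
  Port1 to X: 20 × 4 = 80
  Port2 to W: 40 × 2 = 80
Total = 150 + 80 + 80 = 310.
(Supply check: Port1 ships 70; Port2 ships 40.)

310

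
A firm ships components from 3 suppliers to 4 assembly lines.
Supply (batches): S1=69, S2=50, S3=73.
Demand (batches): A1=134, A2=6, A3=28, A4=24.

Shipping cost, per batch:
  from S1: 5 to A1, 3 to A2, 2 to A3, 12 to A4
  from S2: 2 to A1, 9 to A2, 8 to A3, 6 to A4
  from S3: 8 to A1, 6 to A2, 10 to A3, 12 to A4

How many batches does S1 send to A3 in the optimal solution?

28

The minimum-cost plan:
  S1–A1: 35 batches
  S1–A2: 6 batches
  S1–A3: 28 batches
  S2–A1: 26 batches
  S2–A4: 24 batches
  S3–A1: 73 batches
Total cost = 1029.
So S1→A3 carries 28 batches.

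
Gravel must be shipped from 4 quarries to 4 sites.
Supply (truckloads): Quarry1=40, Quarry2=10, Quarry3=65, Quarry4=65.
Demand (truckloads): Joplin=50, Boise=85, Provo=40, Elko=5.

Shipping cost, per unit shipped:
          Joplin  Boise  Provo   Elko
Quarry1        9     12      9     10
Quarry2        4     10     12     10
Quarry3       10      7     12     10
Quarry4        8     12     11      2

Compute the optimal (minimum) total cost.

An optimal shipping plan:
  Quarry1->Provo: 40 × 9 = 360
  Quarry2->Joplin: 10 × 4 = 40
  Quarry3->Boise: 65 × 7 = 455
  Quarry4->Joplin: 40 × 8 = 320
  Quarry4->Boise: 20 × 12 = 240
  Quarry4->Elko: 5 × 2 = 10
Total = 360 + 40 + 455 + 320 + 240 + 10 = 1425.

1425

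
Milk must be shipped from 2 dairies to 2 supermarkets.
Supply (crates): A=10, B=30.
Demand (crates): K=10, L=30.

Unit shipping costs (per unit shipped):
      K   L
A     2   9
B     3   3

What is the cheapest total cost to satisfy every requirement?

Optimal allocation:
  A→K: 10 × 2 = 20
  B→L: 30 × 3 = 90
Total = 20 + 90 = 110.

110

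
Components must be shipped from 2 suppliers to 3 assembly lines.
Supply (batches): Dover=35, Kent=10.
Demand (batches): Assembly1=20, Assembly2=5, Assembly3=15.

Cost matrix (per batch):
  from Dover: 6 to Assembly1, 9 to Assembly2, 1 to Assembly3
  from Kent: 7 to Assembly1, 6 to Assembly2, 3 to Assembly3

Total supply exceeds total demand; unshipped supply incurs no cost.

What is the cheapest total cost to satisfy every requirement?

One minimum-cost allocation:
  Dover->Assembly1: 20 × 6 = 120
  Dover->Assembly3: 15 × 1 = 15
  Kent->Assembly2: 5 × 6 = 30
Total = 120 + 15 + 30 = 165.

165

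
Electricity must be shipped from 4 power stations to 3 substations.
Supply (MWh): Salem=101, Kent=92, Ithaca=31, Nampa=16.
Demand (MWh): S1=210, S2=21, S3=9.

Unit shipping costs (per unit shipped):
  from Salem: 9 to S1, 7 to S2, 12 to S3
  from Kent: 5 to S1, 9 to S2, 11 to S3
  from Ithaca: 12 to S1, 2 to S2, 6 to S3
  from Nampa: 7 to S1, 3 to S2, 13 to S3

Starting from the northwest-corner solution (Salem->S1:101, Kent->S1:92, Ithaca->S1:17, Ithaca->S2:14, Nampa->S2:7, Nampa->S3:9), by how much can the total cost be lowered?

150

Current plan cost = 101·9 + 92·5 + 17·12 + 14·2 + 7·3 + 9·13 = 1739.
Optimal plan:
  Salem to S1: 101 × 9 = 909
  Kent to S1: 92 × 5 = 460
  Ithaca to S1: 1 × 12 = 12
  Ithaca to S2: 21 × 2 = 42
  Ithaca to S3: 9 × 6 = 54
  Nampa to S1: 16 × 7 = 112
Optimal cost = 1589.
Saving = 1739 − 1589 = 150.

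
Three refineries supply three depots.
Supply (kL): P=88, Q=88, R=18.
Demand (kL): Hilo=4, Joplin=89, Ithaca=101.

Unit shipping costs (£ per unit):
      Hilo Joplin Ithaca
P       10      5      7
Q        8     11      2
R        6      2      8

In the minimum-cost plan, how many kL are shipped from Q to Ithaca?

88

Solving gives:
  P to Joplin: 75 × £5 = £375
  P to Ithaca: 13 × £7 = £91
  Q to Ithaca: 88 × £2 = £176
  R to Hilo: 4 × £6 = £24
  R to Joplin: 14 × £2 = £28
Total cost = £694.
So Q→Ithaca carries 88 kL.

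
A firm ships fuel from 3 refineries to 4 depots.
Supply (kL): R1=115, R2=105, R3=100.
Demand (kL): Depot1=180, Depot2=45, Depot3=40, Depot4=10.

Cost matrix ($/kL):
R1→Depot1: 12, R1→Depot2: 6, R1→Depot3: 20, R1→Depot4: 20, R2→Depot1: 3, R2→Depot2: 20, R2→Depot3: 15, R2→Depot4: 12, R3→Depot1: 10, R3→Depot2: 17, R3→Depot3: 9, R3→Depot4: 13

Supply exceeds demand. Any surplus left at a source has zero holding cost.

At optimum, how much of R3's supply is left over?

An optimal plan:
  R1->Depot1: 25 × $12 = $300
  R1->Depot2: 45 × $6 = $270
  R2->Depot1: 105 × $3 = $315
  R3->Depot1: 50 × $10 = $500
  R3->Depot3: 40 × $9 = $360
  R3->Depot4: 10 × $13 = $130
Total cost = $1875.
R3 ships 100 of its 100, leaving 0.

0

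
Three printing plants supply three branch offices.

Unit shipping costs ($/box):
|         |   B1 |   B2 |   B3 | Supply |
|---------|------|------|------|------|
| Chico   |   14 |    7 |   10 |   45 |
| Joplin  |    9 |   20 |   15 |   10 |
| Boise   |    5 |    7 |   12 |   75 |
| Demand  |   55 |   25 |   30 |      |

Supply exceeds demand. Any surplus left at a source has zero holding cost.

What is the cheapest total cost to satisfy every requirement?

One minimum-cost allocation:
  Chico→B2: 15 × $7 = $105
  Chico→B3: 30 × $10 = $300
  Boise→B1: 55 × $5 = $275
  Boise→B2: 10 × $7 = $70
Total = 105 + 300 + 275 + 70 = $750.

750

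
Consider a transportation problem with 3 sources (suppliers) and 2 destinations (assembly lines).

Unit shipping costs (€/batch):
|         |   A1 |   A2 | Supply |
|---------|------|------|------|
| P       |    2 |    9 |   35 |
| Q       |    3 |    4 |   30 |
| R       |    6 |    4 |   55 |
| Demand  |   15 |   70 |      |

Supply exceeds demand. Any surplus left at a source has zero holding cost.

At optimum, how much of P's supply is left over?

An optimal plan:
  P->A1: 15 × €2 = €30
  Q->A2: 15 × €4 = €60
  R->A2: 55 × €4 = €220
Total cost = €310.
P ships 15 of its 35, leaving 20.

20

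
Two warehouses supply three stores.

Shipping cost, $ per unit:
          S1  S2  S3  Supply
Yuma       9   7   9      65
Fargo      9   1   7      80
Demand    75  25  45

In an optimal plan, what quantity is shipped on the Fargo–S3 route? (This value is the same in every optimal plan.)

Optimal shipments:
  Yuma–S1: 65 × $9 = $585
  Fargo–S1: 10 × $9 = $90
  Fargo–S2: 25 × $1 = $25
  Fargo–S3: 45 × $7 = $315
Total cost = $1015.
So Fargo→S3 carries 45 units.

45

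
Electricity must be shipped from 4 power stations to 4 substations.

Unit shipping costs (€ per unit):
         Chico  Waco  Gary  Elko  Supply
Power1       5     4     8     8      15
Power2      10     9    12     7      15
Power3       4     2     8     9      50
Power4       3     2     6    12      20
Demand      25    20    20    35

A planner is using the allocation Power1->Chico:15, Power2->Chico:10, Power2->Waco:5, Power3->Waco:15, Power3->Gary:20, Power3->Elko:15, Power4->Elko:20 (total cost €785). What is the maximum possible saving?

255

Current plan cost = 15·5 + 10·10 + 5·9 + 15·2 + 20·8 + 15·9 + 20·12 = €785.
Optimal plan:
  Power1→Elko: 15 × €8 = €120
  Power2→Elko: 15 × €7 = €105
  Power3→Chico: 25 × €4 = €100
  Power3→Waco: 20 × €2 = €40
  Power3→Elko: 5 × €9 = €45
  Power4→Gary: 20 × €6 = €120
Optimal cost = €530.
Saving = 785 − 530 = €255.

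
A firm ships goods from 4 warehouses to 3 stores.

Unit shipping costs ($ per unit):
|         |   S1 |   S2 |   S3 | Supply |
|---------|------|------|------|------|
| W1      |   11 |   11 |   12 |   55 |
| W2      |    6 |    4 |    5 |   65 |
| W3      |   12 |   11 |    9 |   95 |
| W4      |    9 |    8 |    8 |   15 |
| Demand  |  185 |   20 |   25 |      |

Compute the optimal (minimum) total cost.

2155

A cheapest plan:
  W1→S1: 55 units
  W2→S1: 45 units
  W2→S2: 20 units
  W3→S1: 70 units
  W3→S3: 25 units
  W4→S1: 15 units
Total cost = $2155.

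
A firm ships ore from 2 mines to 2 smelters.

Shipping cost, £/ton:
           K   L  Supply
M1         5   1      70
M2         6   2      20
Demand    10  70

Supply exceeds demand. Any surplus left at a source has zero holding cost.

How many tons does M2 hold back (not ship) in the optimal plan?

Minimum-cost shipments:
  M1→K: 10 tons
  M1→L: 60 tons
  M2→L: 10 tons
Total cost = £130.
M2 ships 10 of its 20, leaving 10.

10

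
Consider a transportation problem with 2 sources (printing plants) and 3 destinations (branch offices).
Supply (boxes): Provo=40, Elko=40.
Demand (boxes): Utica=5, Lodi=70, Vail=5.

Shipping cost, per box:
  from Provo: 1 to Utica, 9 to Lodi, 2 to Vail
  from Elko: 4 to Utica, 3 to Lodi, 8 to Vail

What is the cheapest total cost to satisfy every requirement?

An optimal shipping plan:
  Provo→Utica: 5 × 1 = 5
  Provo→Lodi: 30 × 9 = 270
  Provo→Vail: 5 × 2 = 10
  Elko→Lodi: 40 × 3 = 120
Total = 5 + 270 + 10 + 120 = 405.

405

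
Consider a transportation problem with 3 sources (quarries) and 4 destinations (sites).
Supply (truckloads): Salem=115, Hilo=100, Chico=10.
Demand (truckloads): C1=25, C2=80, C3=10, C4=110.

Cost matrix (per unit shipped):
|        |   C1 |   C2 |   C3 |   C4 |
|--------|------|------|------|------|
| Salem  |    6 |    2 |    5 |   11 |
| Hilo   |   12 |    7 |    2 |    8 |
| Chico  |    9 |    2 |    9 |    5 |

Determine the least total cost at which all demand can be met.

1210

An optimal shipping plan:
  Salem–C1: 25 × 6 = 150
  Salem–C2: 80 × 2 = 160
  Salem–C4: 10 × 11 = 110
  Hilo–C3: 10 × 2 = 20
  Hilo–C4: 90 × 8 = 720
  Chico–C4: 10 × 5 = 50
Total = 150 + 160 + 110 + 20 + 720 + 50 = 1210.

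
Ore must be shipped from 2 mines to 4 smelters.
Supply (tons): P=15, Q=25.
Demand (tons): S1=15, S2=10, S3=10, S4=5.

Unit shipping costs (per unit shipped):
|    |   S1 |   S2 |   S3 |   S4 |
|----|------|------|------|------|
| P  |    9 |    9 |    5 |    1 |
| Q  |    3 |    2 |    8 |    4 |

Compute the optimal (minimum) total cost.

120

Optimal allocation:
  P–S3: 10 × 5 = 50
  P–S4: 5 × 1 = 5
  Q–S1: 15 × 3 = 45
  Q–S2: 10 × 2 = 20
Total = 50 + 5 + 45 + 20 = 120.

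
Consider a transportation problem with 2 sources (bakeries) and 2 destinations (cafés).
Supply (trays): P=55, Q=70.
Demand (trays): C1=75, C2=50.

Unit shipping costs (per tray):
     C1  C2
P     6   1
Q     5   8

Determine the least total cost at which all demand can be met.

Optimal allocation:
  P–C1: 5 × 6 = 30
  P–C2: 50 × 1 = 50
  Q–C1: 70 × 5 = 350
Total = 30 + 50 + 350 = 430.
(Supply check: P ships 55; Q ships 70.)

430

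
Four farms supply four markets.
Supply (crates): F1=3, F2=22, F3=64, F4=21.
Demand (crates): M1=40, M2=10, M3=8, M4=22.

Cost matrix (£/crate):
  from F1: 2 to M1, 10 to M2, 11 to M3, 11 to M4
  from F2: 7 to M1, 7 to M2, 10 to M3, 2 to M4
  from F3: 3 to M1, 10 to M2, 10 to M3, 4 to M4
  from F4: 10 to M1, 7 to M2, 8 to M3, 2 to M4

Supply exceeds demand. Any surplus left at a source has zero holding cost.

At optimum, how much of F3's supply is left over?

Minimum-cost shipments:
  F1–M1: 3 crates
  F2–M2: 10 crates
  F2–M4: 12 crates
  F3–M1: 37 crates
  F4–M3: 8 crates
  F4–M4: 10 crates
Total cost = £295.
F3 ships 37 of its 64, leaving 27.

27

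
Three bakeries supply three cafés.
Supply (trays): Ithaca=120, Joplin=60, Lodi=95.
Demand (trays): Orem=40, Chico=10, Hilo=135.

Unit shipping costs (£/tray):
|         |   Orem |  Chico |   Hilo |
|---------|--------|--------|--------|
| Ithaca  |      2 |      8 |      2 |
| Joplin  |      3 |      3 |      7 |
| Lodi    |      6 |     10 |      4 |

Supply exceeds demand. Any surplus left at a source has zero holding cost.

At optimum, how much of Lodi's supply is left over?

80

An optimal plan:
  Ithaca→Hilo: 120 × £2 = £240
  Joplin→Orem: 40 × £3 = £120
  Joplin→Chico: 10 × £3 = £30
  Lodi→Hilo: 15 × £4 = £60
Total cost = £450.
Lodi ships 15 of its 95, leaving 80.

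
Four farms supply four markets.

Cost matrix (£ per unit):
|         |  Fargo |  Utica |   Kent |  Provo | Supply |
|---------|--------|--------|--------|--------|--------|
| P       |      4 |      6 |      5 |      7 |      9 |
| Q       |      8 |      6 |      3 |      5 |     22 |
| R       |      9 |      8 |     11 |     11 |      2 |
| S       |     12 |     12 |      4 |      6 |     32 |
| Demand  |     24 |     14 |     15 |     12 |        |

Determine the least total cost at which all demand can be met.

394

One minimum-cost allocation:
  P–Fargo: 9 crates
  Q–Fargo: 8 crates
  Q–Utica: 14 crates
  R–Fargo: 2 crates
  S–Fargo: 5 crates
  S–Kent: 15 crates
  S–Provo: 12 crates
Total cost = £394.
(Supply check: P ships 9; Q ships 22; R ships 2; S ships 32.)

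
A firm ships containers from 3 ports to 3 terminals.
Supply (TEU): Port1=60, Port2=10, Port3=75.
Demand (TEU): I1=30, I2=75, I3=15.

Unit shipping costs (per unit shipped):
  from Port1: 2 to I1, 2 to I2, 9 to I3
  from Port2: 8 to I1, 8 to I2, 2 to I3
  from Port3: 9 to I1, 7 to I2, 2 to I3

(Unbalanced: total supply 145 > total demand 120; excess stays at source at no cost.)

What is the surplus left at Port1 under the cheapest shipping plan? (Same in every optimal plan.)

0

An optimal plan:
  Port1->I1: 30 × 2 = 60
  Port1->I2: 30 × 2 = 60
  Port2->I3: 10 × 2 = 20
  Port3->I2: 45 × 7 = 315
  Port3->I3: 5 × 2 = 10
Total cost = 465.
Port1 ships 60 of its 60, leaving 0.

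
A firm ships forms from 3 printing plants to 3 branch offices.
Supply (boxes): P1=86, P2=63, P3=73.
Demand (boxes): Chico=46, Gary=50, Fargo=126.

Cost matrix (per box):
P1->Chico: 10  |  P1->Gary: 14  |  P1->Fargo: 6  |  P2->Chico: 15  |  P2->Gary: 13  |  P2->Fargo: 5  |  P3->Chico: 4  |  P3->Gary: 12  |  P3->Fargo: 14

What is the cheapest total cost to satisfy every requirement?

1523

A cheapest plan:
  P1 to Gary: 23 boxes
  P1 to Fargo: 63 boxes
  P2 to Fargo: 63 boxes
  P3 to Chico: 46 boxes
  P3 to Gary: 27 boxes
Total cost = 1523.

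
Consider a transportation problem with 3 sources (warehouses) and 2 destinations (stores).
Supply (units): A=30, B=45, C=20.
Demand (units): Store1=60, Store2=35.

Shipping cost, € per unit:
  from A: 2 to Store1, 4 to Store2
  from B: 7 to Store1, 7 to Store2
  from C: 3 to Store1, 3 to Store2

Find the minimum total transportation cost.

Optimal allocation:
  A->Store1: 30 × €2 = €60
  B->Store1: 30 × €7 = €210
  B->Store2: 15 × €7 = €105
  C->Store2: 20 × €3 = €60
Total = 60 + 210 + 105 + 60 = €435.

435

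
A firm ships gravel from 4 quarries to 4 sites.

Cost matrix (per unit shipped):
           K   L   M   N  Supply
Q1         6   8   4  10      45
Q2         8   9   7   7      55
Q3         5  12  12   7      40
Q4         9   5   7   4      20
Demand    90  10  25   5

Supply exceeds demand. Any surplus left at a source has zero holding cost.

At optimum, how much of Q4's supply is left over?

5

An optimal plan:
  Q1–K: 20 × 6 = 120
  Q1–M: 25 × 4 = 100
  Q2–K: 30 × 8 = 240
  Q3–K: 40 × 5 = 200
  Q4–L: 10 × 5 = 50
  Q4–N: 5 × 4 = 20
Total cost = 730.
Q4 ships 15 of its 20, leaving 5.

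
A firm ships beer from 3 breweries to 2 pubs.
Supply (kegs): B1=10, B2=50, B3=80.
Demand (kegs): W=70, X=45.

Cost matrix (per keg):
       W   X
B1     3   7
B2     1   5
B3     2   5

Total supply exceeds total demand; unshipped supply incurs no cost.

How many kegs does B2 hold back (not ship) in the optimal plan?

An optimal plan:
  B2->W: 50 × 1 = 50
  B3->W: 20 × 2 = 40
  B3->X: 45 × 5 = 225
Total cost = 315.
B2 ships 50 of its 50, leaving 0.

0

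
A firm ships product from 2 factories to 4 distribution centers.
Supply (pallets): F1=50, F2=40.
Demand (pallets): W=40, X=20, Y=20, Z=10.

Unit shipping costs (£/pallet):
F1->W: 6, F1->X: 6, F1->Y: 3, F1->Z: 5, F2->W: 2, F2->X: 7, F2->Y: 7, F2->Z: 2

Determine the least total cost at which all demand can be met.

An optimal shipping plan:
  F1–X: 20 × £6 = £120
  F1–Y: 20 × £3 = £60
  F1–Z: 10 × £5 = £50
  F2–W: 40 × £2 = £80
Total = 120 + 60 + 50 + 80 = £310.

310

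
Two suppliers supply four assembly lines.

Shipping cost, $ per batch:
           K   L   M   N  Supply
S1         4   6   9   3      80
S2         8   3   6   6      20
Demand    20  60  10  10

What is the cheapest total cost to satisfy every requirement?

Optimal allocation:
  S1 to K: 20 × $4 = $80
  S1 to L: 40 × $6 = $240
  S1 to M: 10 × $9 = $90
  S1 to N: 10 × $3 = $30
  S2 to L: 20 × $3 = $60
Total = 80 + 240 + 90 + 30 + 60 = $500.

500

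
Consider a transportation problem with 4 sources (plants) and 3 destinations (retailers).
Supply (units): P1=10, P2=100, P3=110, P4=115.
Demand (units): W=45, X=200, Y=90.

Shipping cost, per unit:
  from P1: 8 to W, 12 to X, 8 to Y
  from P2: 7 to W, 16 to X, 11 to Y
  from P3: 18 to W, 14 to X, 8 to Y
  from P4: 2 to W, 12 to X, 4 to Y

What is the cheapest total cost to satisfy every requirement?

One minimum-cost allocation:
  P1 to X: 10 × 12 = 120
  P2 to W: 20 × 7 = 140
  P2 to X: 80 × 16 = 1280
  P3 to X: 110 × 14 = 1540
  P4 to W: 25 × 2 = 50
  P4 to Y: 90 × 4 = 360
Total = 120 + 140 + 1280 + 1540 + 50 + 360 = 3490.
(Supply check: P1 ships 10; P2 ships 100; P3 ships 110; P4 ships 115.)

3490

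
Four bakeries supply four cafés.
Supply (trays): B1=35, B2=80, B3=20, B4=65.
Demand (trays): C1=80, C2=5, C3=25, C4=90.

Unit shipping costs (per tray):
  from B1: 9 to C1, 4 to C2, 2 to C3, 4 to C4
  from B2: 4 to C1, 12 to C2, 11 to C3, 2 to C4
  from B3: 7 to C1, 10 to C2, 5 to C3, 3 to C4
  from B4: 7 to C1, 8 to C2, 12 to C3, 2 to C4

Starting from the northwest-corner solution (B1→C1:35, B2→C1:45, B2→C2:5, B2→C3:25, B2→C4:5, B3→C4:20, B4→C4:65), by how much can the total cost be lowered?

Current plan cost = 35·9 + 45·4 + 5·12 + 25·11 + 5·2 + 20·3 + 65·2 = 1030.
Optimal plan:
  B1 to C2: 5 × 4 = 20
  B1 to C3: 25 × 2 = 50
  B1 to C4: 5 × 4 = 20
  B2 to C1: 80 × 4 = 320
  B3 to C4: 20 × 3 = 60
  B4 to C4: 65 × 2 = 130
Optimal cost = 600.
Saving = 1030 − 600 = 430.

430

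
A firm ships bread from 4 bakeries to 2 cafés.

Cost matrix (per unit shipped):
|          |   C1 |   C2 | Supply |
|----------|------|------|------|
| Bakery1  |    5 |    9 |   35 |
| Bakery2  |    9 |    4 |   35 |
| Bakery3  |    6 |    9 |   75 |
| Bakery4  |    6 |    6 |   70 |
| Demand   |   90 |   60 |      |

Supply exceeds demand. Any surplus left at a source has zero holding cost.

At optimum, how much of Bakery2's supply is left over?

0

Minimum-cost shipments:
  Bakery1->C1: 35 × 5 = 175
  Bakery2->C2: 35 × 4 = 140
  Bakery3->C1: 55 × 6 = 330
  Bakery4->C2: 25 × 6 = 150
Total cost = 795.
Bakery2 ships 35 of its 35, leaving 0.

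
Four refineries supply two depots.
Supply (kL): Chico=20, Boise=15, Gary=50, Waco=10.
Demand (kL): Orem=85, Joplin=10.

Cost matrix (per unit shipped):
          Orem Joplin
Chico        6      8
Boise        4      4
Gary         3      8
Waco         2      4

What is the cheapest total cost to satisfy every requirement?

A cheapest plan:
  Chico->Orem: 20 × 6 = 120
  Boise->Orem: 5 × 4 = 20
  Boise->Joplin: 10 × 4 = 40
  Gary->Orem: 50 × 3 = 150
  Waco->Orem: 10 × 2 = 20
Total = 120 + 20 + 40 + 150 + 20 = 350.
(Supply check: Chico ships 20; Boise ships 15; Gary ships 50; Waco ships 10.)

350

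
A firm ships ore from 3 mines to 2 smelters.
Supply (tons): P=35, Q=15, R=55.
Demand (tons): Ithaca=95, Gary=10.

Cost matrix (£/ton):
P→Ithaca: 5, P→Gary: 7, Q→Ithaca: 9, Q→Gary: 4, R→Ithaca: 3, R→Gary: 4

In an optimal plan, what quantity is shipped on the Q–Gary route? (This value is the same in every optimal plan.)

Solving gives:
  P to Ithaca: 35 × £5 = £175
  Q to Ithaca: 5 × £9 = £45
  Q to Gary: 10 × £4 = £40
  R to Ithaca: 55 × £3 = £165
Total cost = £425.
So Q→Gary carries 10 tons.

10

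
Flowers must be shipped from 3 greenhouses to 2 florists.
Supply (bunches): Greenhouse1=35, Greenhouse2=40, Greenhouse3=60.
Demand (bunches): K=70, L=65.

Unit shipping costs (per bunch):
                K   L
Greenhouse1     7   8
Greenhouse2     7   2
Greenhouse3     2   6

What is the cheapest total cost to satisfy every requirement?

470

A cheapest plan:
  Greenhouse1 to K: 10 bunches
  Greenhouse1 to L: 25 bunches
  Greenhouse2 to L: 40 bunches
  Greenhouse3 to K: 60 bunches
Total cost = 470.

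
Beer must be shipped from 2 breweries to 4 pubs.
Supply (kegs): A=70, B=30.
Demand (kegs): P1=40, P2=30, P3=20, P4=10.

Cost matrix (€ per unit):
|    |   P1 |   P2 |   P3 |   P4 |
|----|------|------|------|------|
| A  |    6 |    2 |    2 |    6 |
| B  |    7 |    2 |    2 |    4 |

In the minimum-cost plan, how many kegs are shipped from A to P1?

The minimum-cost plan:
  A–P1: 40 kegs
  A–P2: 30 kegs
  B–P3: 20 kegs
  B–P4: 10 kegs
Total cost = €380.
So A→P1 carries 40 kegs.

40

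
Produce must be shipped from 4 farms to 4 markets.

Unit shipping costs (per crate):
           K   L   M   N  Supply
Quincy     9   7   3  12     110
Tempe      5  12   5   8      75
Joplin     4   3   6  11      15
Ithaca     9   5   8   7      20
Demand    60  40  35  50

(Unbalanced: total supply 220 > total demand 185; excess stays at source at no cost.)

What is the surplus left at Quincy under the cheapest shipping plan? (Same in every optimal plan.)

35

An optimal plan:
  Quincy→L: 40 crates
  Quincy→M: 35 crates
  Tempe→K: 45 crates
  Tempe→N: 30 crates
  Joplin→K: 15 crates
  Ithaca→N: 20 crates
Total cost = 1050.
Quincy ships 75 of its 110, leaving 35.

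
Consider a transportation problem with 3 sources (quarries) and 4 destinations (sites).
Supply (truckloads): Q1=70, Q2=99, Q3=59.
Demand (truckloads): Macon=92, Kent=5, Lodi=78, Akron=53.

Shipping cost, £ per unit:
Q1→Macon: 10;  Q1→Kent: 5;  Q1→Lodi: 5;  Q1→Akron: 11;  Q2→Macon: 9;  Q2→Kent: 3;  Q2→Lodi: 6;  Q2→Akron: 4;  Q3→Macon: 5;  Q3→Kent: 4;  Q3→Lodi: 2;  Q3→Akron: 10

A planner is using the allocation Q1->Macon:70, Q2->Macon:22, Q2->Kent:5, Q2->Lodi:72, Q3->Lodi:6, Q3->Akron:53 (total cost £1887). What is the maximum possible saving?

Current plan cost = 70·10 + 22·9 + 5·3 + 72·6 + 6·2 + 53·10 = £1887.
Optimal plan:
  Q1 to Lodi: 70 × £5 = £350
  Q2 to Macon: 41 × £9 = £369
  Q2 to Kent: 5 × £3 = £15
  Q2 to Akron: 53 × £4 = £212
  Q3 to Macon: 51 × £5 = £255
  Q3 to Lodi: 8 × £2 = £16
Optimal cost = £1217.
Saving = 1887 − 1217 = £670.

670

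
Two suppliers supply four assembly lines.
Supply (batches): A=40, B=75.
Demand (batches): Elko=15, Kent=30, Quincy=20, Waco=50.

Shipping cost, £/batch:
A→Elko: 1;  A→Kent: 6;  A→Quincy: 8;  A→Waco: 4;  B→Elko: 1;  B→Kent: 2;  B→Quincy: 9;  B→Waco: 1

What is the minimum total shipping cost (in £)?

300

Optimal allocation:
  A to Elko: 15 batches
  A to Quincy: 20 batches
  A to Waco: 5 batches
  B to Kent: 30 batches
  B to Waco: 45 batches
Total cost = £300.
(Supply check: A ships 40; B ships 75.)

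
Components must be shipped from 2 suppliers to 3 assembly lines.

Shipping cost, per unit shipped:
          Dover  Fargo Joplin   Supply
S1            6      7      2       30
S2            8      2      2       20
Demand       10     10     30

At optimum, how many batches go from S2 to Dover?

0

The minimum-cost plan:
  S1→Dover: 10 × 6 = 60
  S1→Joplin: 20 × 2 = 40
  S2→Fargo: 10 × 2 = 20
  S2→Joplin: 10 × 2 = 20
Total cost = 140.
The route S2→Dover is not used.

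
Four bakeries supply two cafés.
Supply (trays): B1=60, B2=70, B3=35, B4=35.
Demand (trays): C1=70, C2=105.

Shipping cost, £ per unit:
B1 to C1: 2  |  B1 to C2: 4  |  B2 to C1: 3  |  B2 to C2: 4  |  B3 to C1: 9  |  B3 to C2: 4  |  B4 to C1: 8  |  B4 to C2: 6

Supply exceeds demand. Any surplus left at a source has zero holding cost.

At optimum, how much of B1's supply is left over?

An optimal plan:
  B1->C1: 60 trays
  B2->C1: 10 trays
  B2->C2: 60 trays
  B3->C2: 35 trays
  B4->C2: 10 trays
Total cost = £590.
B1 ships 60 of its 60, leaving 0.

0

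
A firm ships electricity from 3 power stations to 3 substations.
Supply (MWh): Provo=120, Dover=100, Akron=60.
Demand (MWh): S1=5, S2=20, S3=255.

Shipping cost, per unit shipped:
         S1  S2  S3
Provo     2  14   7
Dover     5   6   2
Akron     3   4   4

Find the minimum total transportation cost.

1255

One minimum-cost allocation:
  Provo->S1: 5 × 2 = 10
  Provo->S3: 115 × 7 = 805
  Dover->S3: 100 × 2 = 200
  Akron->S2: 20 × 4 = 80
  Akron->S3: 40 × 4 = 160
Total = 10 + 805 + 200 + 80 + 160 = 1255.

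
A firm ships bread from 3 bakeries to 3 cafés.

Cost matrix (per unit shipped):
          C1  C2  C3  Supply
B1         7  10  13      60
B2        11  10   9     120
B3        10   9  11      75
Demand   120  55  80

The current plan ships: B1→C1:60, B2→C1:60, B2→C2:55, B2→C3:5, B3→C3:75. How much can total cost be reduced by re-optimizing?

Current plan cost = 60·7 + 60·11 + 55·10 + 5·9 + 75·11 = 2500.
Optimal plan:
  B1–C1: 60 × 7 = 420
  B2–C1: 40 × 11 = 440
  B2–C3: 80 × 9 = 720
  B3–C1: 20 × 10 = 200
  B3–C2: 55 × 9 = 495
Optimal cost = 2275.
Saving = 2500 − 2275 = 225.

225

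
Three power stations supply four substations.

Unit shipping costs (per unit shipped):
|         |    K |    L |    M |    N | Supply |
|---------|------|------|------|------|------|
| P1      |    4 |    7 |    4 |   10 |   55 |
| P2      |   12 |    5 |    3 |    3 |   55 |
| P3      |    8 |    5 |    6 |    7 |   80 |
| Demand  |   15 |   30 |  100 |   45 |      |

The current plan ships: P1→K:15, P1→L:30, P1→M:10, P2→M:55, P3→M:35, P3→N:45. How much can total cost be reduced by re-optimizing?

Current plan cost = 15·4 + 30·7 + 10·4 + 55·3 + 35·6 + 45·7 = 1000.
Optimal plan:
  P1–K: 15 MWh
  P1–M: 40 MWh
  P2–M: 10 MWh
  P2–N: 45 MWh
  P3–L: 30 MWh
  P3–M: 50 MWh
Optimal cost = 835.
Saving = 1000 − 835 = 165.

165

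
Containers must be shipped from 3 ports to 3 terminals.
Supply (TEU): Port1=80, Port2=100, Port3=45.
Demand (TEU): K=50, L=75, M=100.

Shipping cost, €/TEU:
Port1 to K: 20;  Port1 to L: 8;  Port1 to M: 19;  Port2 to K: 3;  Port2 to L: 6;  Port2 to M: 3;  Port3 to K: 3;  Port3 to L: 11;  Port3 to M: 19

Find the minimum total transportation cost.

Optimal allocation:
  Port1 to L: 75 × €8 = €600
  Port1 to M: 5 × €19 = €95
  Port2 to K: 5 × €3 = €15
  Port2 to M: 95 × €3 = €285
  Port3 to K: 45 × €3 = €135
Total = 600 + 95 + 15 + 285 + 135 = €1130.

1130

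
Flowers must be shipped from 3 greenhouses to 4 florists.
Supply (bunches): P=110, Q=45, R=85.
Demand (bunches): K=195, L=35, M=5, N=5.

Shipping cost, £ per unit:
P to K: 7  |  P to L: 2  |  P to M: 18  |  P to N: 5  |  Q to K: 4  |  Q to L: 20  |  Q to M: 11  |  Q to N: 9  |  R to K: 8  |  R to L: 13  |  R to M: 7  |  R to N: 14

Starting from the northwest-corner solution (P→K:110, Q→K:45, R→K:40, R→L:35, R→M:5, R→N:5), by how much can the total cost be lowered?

Current plan cost = 110·7 + 45·4 + 40·8 + 35·13 + 5·7 + 5·14 = £1830.
Optimal plan:
  P–K: 70 bunches
  P–L: 35 bunches
  P–N: 5 bunches
  Q–K: 45 bunches
  R–K: 80 bunches
  R–M: 5 bunches
Optimal cost = £1440.
Saving = 1830 − 1440 = £390.

390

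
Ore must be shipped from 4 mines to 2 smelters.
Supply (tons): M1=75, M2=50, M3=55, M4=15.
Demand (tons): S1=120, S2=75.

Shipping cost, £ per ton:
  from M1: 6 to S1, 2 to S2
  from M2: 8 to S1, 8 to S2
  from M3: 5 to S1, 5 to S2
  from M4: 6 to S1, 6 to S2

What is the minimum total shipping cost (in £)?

915

A cheapest plan:
  M1 to S2: 75 × £2 = £150
  M2 to S1: 50 × £8 = £400
  M3 to S1: 55 × £5 = £275
  M4 to S1: 15 × £6 = £90
Total = 150 + 400 + 275 + 90 = £915.
(Supply check: M1 ships 75; M2 ships 50; M3 ships 55; M4 ships 15.)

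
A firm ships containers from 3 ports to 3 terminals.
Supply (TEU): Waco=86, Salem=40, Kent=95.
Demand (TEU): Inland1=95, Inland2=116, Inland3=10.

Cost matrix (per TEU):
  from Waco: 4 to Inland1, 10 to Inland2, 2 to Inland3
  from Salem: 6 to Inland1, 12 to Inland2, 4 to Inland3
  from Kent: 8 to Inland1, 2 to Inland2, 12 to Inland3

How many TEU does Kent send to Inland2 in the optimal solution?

Optimal shipments:
  Waco→Inland1: 55 × 4 = 220
  Waco→Inland2: 21 × 10 = 210
  Waco→Inland3: 10 × 2 = 20
  Salem→Inland1: 40 × 6 = 240
  Kent→Inland2: 95 × 2 = 190
Total cost = 880.
So Kent→Inland2 carries 95 TEU.

95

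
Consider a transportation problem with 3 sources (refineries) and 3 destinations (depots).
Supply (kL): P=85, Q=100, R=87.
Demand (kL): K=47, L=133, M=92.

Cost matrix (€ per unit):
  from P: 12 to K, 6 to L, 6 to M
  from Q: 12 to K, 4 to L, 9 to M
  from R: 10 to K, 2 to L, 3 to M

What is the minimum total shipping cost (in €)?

One minimum-cost allocation:
  P→K: 47 × €12 = €564
  P→M: 38 × €6 = €228
  Q→L: 100 × €4 = €400
  R→L: 33 × €2 = €66
  R→M: 54 × €3 = €162
Total = 564 + 228 + 400 + 66 + 162 = €1420.
(Supply check: P ships 85; Q ships 100; R ships 87.)

1420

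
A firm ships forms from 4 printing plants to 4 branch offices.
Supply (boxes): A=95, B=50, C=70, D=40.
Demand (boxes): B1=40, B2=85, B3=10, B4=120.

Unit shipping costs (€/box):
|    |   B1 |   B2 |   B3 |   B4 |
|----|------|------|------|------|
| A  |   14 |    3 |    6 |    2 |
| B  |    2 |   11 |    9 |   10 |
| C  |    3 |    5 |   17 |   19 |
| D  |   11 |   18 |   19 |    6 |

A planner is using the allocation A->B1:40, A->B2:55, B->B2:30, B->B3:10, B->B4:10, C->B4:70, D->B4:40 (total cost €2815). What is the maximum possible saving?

1850

Current plan cost = 40·14 + 55·3 + 30·11 + 10·9 + 10·10 + 70·19 + 40·6 = €2815.
Optimal plan:
  A to B2: 15 × €3 = €45
  A to B4: 80 × €2 = €160
  B to B1: 40 × €2 = €80
  B to B3: 10 × €9 = €90
  C to B2: 70 × €5 = €350
  D to B4: 40 × €6 = €240
Optimal cost = €965.
Saving = 2815 − 965 = €1850.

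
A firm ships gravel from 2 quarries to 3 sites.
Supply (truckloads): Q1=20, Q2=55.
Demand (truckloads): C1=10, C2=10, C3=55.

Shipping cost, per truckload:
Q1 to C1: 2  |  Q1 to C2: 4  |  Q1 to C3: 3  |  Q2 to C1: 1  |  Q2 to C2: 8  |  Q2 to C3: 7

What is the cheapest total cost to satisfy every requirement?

395

One minimum-cost allocation:
  Q1->C2: 10 truckloads
  Q1->C3: 10 truckloads
  Q2->C1: 10 truckloads
  Q2->C3: 45 truckloads
Total cost = 395.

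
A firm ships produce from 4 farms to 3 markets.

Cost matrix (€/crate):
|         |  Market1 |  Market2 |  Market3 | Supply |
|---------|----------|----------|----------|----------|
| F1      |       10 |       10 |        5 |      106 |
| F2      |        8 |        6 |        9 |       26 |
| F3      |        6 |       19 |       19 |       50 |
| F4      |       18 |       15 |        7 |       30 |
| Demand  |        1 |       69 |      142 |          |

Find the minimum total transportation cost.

1833

One minimum-cost allocation:
  F1–Market3: 106 × €5 = €530
  F2–Market2: 26 × €6 = €156
  F3–Market1: 1 × €6 = €6
  F3–Market2: 43 × €19 = €817
  F3–Market3: 6 × €19 = €114
  F4–Market3: 30 × €7 = €210
Total = 530 + 156 + 6 + 817 + 114 + 210 = €1833.
(Supply check: F1 ships 106; F2 ships 26; F3 ships 50; F4 ships 30.)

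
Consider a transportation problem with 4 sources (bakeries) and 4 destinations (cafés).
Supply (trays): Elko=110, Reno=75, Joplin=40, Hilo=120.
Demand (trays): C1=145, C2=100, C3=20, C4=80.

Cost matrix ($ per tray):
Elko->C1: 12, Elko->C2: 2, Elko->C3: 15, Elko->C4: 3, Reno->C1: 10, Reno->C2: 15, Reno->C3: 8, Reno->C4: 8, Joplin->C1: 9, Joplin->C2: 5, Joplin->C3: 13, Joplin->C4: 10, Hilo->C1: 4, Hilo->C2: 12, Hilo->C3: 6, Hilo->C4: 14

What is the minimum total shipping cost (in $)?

One minimum-cost allocation:
  Elko to C2: 60 × $2 = $120
  Elko to C4: 50 × $3 = $150
  Reno to C1: 25 × $10 = $250
  Reno to C3: 20 × $8 = $160
  Reno to C4: 30 × $8 = $240
  Joplin to C2: 40 × $5 = $200
  Hilo to C1: 120 × $4 = $480
Total = 120 + 150 + 250 + 160 + 240 + 200 + 480 = $1600.
(Supply check: Elko ships 110; Reno ships 75; Joplin ships 40; Hilo ships 120.)

1600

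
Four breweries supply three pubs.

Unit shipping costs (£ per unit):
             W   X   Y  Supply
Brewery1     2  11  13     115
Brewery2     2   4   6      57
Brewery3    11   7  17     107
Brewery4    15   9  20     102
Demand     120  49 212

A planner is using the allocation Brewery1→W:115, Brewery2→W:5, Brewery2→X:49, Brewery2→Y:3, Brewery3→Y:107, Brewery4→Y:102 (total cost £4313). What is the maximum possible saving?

451

Current plan cost = 115·2 + 5·2 + 49·4 + 3·6 + 107·17 + 102·20 = £4313.
Optimal plan:
  Brewery1→W: 115 kegs
  Brewery2→Y: 57 kegs
  Brewery3→W: 5 kegs
  Brewery3→Y: 102 kegs
  Brewery4→X: 49 kegs
  Brewery4→Y: 53 kegs
Optimal cost = £3862.
Saving = 4313 − 3862 = £451.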